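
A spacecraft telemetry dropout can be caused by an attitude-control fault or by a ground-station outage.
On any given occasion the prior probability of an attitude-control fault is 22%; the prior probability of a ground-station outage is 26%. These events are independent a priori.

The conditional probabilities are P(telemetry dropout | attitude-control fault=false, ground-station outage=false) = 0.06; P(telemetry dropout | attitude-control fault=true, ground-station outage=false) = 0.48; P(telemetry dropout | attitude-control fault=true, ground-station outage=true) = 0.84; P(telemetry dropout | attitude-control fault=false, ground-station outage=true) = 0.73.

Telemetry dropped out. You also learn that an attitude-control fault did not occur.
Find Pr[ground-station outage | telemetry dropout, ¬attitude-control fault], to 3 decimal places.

Pr[ground-station outage | telemetry dropout, ¬attitude-control fault] ≈ 0.810

Weight on ground-station outage=true, given the evidence: 0.73×0.26 = 0.189800
Denominator P(telemetry dropout | ¬attitude-control fault): 0.06×0.74 + 0.73×0.26 = 0.234200
Posterior = 0.189800 / 0.234200 ≈ 0.810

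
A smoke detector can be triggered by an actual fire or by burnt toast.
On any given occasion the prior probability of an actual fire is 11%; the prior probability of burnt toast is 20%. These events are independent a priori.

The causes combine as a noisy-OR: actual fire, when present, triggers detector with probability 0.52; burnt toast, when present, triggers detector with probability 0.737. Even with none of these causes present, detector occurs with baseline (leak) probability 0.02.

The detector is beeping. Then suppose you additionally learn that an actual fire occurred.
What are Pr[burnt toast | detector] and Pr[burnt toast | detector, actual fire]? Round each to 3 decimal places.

Under noisy-OR, P(detector | causes) = 1 − (1−0.02)·∏(1−qᵢ) over the active causes.
P(detector) = 0.02*0.89*0.8 + 0.74226*0.89*0.2 + 0.5296*0.11*0.8 + 0.876285*0.11*0.2 = 0.014240 + 0.132122 + 0.046605 + 0.019278 = 0.212245
Restricting to configurations with burnt toast present: 0.132122 + 0.019278 = 0.151400.
P(burnt toast | detector) = 0.151400 / 0.212245 ≈ 0.713

Now also conditioning on actual fire=true:
Sum P(detector|·) weighted by the priors over both values of burnt toast:
  P(detector | actual fire) = 0.5296·0.8 + 0.876285·0.2
        = 0.423680 + 0.175257 = 0.598937
Configurations with burnt toast contribute 0.175257, so
  P(burnt toast | detector, actual fire) = 0.175257 / 0.598937 ≈ 0.293
Conditioning on actual fire lowers the posterior on burnt toast: the classic explaining-away effect in a common-effect structure.

Pr[burnt toast | detector] ≈ 0.713; Pr[burnt toast | detector, actual fire] ≈ 0.293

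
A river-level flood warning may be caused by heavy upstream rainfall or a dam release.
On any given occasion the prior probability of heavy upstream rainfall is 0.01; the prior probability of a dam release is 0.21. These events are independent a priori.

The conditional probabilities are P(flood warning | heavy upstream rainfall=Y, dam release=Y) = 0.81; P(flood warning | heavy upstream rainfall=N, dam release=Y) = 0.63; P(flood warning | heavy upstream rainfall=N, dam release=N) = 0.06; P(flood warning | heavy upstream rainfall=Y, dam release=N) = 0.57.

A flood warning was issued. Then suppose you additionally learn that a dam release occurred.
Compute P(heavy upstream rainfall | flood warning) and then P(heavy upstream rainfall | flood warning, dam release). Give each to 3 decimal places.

P(heavy upstream rainfall | flood warning) ≈ 0.034; P(heavy upstream rainfall | flood warning, dam release) ≈ 0.013

P(flood warning) = 0.06·0.99·0.79 + 0.63·0.99·0.21 + 0.57·0.01·0.79 + 0.81·0.01·0.21 = 0.046926 + 0.130977 + 0.004503 + 0.001701 = 0.184107
Of this, 0.006204 comes from 0.004503 + 0.001701 (the heavy upstream rainfall=true cases).
Hence the posterior is 0.006204/0.184107 ≈ 0.034.

Now condition on the additional information:
P(flood warning | dam release) = 0.63·0.99 + 0.81·0.01 = 0.623700 + 0.008100 = 0.631800
Of this, 0.008100 comes from 0.81·0.01 (the heavy upstream rainfall=true cases).
P(heavy upstream rainfall | flood warning, dam release) = 0.008100 / 0.631800 ≈ 0.013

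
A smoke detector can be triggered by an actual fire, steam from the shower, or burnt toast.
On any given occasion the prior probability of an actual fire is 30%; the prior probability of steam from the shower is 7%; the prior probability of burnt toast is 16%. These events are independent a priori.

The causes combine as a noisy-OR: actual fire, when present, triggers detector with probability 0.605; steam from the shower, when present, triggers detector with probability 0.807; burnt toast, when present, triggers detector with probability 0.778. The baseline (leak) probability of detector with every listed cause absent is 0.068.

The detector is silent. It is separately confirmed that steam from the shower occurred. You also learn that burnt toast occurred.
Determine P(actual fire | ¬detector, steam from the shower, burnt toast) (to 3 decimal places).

Under noisy-OR, P(detector | causes) = 1 − (1−0.068)·∏(1−qᵢ) over the active causes.
By total probability over both values of actual fire:
  P(¬detector | steam from the shower, burnt toast) = 0.039932·0.7 + 0.015773·0.3
        = 0.027952 + 0.004732 = 0.032684
The terms with actual fire present sum to 0.004732, so
  P(actual fire | ¬detector, steam from the shower, burnt toast) = 0.004732 / 0.032684 ≈ 0.145

P(actual fire | ¬detector, steam from the shower, burnt toast) ≈ 0.145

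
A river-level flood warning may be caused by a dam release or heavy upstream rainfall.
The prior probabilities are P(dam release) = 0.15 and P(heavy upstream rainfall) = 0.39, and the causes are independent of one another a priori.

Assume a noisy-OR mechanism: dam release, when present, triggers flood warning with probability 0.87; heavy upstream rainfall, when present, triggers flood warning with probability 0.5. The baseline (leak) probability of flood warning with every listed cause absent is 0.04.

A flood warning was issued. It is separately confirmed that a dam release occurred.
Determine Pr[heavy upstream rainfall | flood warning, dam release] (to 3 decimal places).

Under noisy-OR, P(flood warning | causes) = 1 − (1−0.04)·∏(1−qᵢ) over the active causes.
P(flood warning | dam release) = 0.8752×0.61 + 0.9376×0.39 = 0.533872 + 0.365664 = 0.899536
Of this, 0.365664 comes from 0.9376×0.39 (the heavy upstream rainfall=true cases).
So P(heavy upstream rainfall | flood warning, dam release) = 0.365664/0.899536 ≈ 0.407.

Pr[heavy upstream rainfall | flood warning, dam release] ≈ 0.407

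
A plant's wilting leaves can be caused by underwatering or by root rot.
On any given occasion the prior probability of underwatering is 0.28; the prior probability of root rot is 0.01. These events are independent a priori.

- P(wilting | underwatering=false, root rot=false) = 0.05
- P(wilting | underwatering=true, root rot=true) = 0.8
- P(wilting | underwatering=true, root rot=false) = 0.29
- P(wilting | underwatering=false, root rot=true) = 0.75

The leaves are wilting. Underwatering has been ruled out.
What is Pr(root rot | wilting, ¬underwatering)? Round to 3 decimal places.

Weight on root rot=true, given the evidence: 0.75*0.01 = 0.007500
Normalizer over all consistent configurations: 0.05*0.99 + 0.75*0.01 = 0.057000
Posterior = 0.007500 / 0.057000 ≈ 0.132

Pr(root rot | wilting, ¬underwatering) ≈ 0.132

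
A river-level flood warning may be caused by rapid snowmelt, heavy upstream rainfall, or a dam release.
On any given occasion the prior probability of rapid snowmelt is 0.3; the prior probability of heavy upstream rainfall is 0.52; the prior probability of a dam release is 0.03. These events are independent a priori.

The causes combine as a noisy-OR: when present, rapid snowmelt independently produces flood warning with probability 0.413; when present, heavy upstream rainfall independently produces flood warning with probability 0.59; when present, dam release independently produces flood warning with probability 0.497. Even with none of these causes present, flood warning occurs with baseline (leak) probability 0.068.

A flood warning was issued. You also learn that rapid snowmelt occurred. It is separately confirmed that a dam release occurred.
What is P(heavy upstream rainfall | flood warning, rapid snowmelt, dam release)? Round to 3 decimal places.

P(heavy upstream rainfall | flood warning, rapid snowmelt, dam release) ≈ 0.570

Under noisy-OR, P(flood warning | causes) = 1 − (1−0.068)·∏(1−qᵢ) over the active causes.
Numerator (weight on configurations with heavy upstream rainfall): 0.887175*0.52 = 0.461331
The normalizing constant is 0.724817*0.48 + 0.887175*0.52 = 0.809243
Posterior = 0.461331 / 0.809243 ≈ 0.570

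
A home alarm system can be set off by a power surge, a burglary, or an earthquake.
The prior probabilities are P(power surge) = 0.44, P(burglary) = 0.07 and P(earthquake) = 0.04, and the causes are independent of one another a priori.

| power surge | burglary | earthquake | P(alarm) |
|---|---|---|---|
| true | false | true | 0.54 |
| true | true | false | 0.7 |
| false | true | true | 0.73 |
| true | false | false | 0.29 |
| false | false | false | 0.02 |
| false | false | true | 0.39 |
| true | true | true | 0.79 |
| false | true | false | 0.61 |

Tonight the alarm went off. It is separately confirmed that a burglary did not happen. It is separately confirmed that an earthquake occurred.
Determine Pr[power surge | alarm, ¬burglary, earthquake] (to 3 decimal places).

Pr[power surge | alarm, ¬burglary, earthquake] ≈ 0.521

P(alarm | ¬burglary, earthquake) = 0.39*0.56 + 0.54*0.44 = 0.218400 + 0.237600 = 0.456000
Of this, 0.237600 comes from 0.54*0.44 (the power surge=true cases).
So P(power surge | alarm, ¬burglary, earthquake) = 0.237600/0.456000 ≈ 0.521.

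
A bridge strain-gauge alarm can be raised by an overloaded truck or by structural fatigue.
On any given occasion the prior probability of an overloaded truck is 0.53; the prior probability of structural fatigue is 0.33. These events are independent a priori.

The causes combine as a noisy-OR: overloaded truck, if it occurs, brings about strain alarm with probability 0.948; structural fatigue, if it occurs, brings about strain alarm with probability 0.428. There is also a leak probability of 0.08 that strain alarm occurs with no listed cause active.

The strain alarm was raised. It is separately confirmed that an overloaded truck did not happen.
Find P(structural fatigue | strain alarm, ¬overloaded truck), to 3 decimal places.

Under noisy-OR, P(strain alarm | causes) = 1 − (1−0.08)·∏(1−qᵢ) over the active causes.
Sum P(strain alarm|·) weighted by the priors over both values of structural fatigue:
  P(strain alarm | ¬overloaded truck) = 0.08·0.67 + 0.47376·0.33
        = 0.053600 + 0.156341 = 0.209941
The terms with structural fatigue present sum to 0.156341, so
  P(structural fatigue | strain alarm, ¬overloaded truck) = 0.156341 / 0.209941 ≈ 0.745

P(structural fatigue | strain alarm, ¬overloaded truck) ≈ 0.745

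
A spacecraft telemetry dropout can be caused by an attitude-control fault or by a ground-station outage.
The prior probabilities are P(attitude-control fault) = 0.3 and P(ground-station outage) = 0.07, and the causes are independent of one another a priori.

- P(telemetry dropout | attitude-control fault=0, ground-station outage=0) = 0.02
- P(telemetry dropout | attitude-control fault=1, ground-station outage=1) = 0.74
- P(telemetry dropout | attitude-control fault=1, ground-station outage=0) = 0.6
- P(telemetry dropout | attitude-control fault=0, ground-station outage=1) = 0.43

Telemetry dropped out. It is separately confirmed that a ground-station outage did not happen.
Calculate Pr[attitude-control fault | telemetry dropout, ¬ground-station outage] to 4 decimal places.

Pr[attitude-control fault | telemetry dropout, ¬ground-station outage] ≈ 0.9278

P(telemetry dropout | ¬ground-station outage) = 0.02×0.7 + 0.6×0.3 = 0.014000 + 0.180000 = 0.194000
Restricting to configurations with attitude-control fault present: 0.6×0.3 = 0.180000.
Hence the posterior is 0.180000/0.194000 ≈ 0.9278.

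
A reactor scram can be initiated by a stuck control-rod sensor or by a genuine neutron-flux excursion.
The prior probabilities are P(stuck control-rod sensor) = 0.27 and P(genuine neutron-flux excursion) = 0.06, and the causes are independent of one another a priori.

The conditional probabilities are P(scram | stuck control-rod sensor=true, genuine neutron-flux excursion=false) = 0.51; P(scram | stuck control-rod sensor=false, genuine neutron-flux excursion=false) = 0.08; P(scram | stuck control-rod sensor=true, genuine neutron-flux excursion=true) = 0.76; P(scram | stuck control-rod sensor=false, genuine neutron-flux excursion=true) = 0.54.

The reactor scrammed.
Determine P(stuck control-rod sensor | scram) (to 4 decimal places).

P(scram) = 0.08*0.73*0.94 + 0.54*0.73*0.06 + 0.51*0.27*0.94 + 0.76*0.27*0.06 = 0.054896 + 0.023652 + 0.129438 + 0.012312 = 0.220298
Restricting to configurations with stuck control-rod sensor present: 0.129438 + 0.012312 = 0.141750.
P(stuck control-rod sensor | scram) = 0.141750 / 0.220298 ≈ 0.6434

P(stuck control-rod sensor | scram) ≈ 0.6434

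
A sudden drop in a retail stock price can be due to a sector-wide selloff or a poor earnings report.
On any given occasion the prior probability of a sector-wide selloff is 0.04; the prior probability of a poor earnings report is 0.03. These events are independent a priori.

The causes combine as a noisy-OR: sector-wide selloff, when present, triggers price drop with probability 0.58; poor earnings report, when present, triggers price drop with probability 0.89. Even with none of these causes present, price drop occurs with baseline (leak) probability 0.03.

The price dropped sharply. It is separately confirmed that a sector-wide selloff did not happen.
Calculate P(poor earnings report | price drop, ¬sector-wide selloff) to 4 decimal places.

Under noisy-OR, P(price drop | causes) = 1 − (1−0.03)·∏(1−qᵢ) over the active causes.
P(price drop | ¬sector-wide selloff) = 0.03*0.97 + 0.8933*0.03 = 0.029100 + 0.026799 = 0.055899
The poor earnings report-present share is 0.8933*0.03 = 0.026799.
Hence the posterior is 0.026799/0.055899 ≈ 0.4794.

P(poor earnings report | price drop, ¬sector-wide selloff) ≈ 0.4794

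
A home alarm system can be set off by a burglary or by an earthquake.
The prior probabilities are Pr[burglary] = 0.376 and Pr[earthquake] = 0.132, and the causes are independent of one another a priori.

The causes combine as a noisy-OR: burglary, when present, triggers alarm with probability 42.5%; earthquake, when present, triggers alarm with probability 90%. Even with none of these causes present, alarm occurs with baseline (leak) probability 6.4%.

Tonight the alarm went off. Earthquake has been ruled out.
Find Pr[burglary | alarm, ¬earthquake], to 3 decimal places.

Under noisy-OR, P(alarm | causes) = 1 − (1−0.064)·∏(1−qᵢ) over the active causes.
P(alarm | ¬earthquake) = 0.064·0.624 + 0.4618·0.376 = 0.039936 + 0.173637 = 0.213573
Of this, 0.173637 comes from 0.4618·0.376 (the burglary=true cases).
P(burglary | alarm, ¬earthquake) = 0.173637 / 0.213573 ≈ 0.813

Pr[burglary | alarm, ¬earthquake] ≈ 0.813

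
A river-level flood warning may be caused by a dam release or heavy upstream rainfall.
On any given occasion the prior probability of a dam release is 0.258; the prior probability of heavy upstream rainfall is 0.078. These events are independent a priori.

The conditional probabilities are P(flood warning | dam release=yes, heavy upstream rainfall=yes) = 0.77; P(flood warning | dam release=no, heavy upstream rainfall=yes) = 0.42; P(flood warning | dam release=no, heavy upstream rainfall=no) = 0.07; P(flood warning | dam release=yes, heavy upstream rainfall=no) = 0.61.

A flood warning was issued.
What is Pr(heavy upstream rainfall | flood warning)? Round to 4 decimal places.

P(flood warning) = 0.07*0.742*0.922 + 0.42*0.742*0.078 + 0.61*0.258*0.922 + 0.77*0.258*0.078 = 0.047889 + 0.024308 + 0.145104 + 0.015495 = 0.232796
The heavy upstream rainfall-present share is 0.024308 + 0.015495 = 0.039803.
P(heavy upstream rainfall | flood warning) = 0.039803 / 0.232796 ≈ 0.1710

Pr(heavy upstream rainfall | flood warning) ≈ 0.1710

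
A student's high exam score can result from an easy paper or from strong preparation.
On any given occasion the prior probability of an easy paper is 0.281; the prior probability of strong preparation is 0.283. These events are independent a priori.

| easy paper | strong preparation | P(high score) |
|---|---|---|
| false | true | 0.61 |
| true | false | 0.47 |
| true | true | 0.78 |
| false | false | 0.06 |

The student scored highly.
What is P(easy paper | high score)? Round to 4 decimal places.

P(easy paper | high score) ≈ 0.5027

Numerator (weight on configurations with easy paper): 0.094694 + 0.062028 = 0.156722
Normalizer over all consistent configurations: 0.06×0.719×0.717 + 0.61×0.719×0.283 + 0.47×0.281×0.717 + 0.78×0.281×0.283 = 0.311774
Posterior = 0.156722 / 0.311774 ≈ 0.5027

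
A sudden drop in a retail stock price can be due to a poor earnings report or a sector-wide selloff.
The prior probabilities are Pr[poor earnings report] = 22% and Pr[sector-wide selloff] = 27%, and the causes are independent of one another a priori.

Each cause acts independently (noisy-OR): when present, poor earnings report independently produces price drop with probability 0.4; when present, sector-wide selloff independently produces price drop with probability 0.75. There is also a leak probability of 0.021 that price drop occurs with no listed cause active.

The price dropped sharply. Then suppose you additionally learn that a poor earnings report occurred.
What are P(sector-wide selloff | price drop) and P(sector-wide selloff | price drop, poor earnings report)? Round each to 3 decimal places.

P(sector-wide selloff | price drop) ≈ 0.728; P(sector-wide selloff | price drop, poor earnings report) ≈ 0.433

Under noisy-OR, P(price drop | causes) = 1 − (1−0.021)·∏(1−qᵢ) over the active causes.
Sum P(price drop|·) weighted by the priors over the 4 (poor earnings report, sector-wide selloff) configurations:
  P(price drop) = 0.021*0.78*0.73 + 0.75525*0.78*0.27 + 0.4126*0.22*0.73 + 0.85315*0.22*0.27
        = 0.011957 + 0.159056 + 0.066264 + 0.050677 = 0.287954
The terms with sector-wide selloff present sum to 0.209733, so
  P(sector-wide selloff | price drop) = 0.209733 / 0.287954 ≈ 0.728

Now condition on the additional information:
By total probability over both values of sector-wide selloff:
  P(price drop | poor earnings report) = 0.4126×0.73 + 0.85315×0.27
        = 0.301198 + 0.230351 = 0.531549
The terms with sector-wide selloff present sum to 0.230351, so
  P(sector-wide selloff | price drop, poor earnings report) = 0.230351 / 0.531549 ≈ 0.433
This is intercausal reasoning (explaining away): once poor earnings report accounts for the price drop, sector-wide selloff becomes less likely.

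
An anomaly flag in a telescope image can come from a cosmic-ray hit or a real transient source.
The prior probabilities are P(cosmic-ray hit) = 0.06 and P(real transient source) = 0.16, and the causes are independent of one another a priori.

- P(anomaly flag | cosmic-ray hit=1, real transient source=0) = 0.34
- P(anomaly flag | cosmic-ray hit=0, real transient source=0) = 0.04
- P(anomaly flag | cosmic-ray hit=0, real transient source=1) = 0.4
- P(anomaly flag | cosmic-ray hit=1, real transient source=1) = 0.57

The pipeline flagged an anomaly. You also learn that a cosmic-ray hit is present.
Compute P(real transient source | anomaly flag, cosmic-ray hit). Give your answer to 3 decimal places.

P(real transient source | anomaly flag, cosmic-ray hit) ≈ 0.242

Enumerate both values of real transient source and weight by the priors:
  P(anomaly flag | cosmic-ray hit) = 0.34*0.84 + 0.57*0.16
        = 0.285600 + 0.091200 = 0.376800
Keeping only the real transient source-present terms gives 0.091200, so
  P(real transient source | anomaly flag, cosmic-ray hit) = 0.091200 / 0.376800 ≈ 0.242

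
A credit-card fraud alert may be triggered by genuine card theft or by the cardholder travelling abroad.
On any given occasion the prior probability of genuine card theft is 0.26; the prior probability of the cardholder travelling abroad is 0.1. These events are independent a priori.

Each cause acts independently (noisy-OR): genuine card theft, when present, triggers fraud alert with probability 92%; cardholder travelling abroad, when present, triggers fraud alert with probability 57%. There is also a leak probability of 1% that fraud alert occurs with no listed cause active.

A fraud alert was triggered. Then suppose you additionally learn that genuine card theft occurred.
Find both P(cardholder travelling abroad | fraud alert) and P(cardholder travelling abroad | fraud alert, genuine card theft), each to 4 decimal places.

P(cardholder travelling abroad | fraud alert) ≈ 0.2334; P(cardholder travelling abroad | fraud alert, genuine card theft) ≈ 0.1044

Under noisy-OR, P(fraud alert | causes) = 1 − (1−0.01)·∏(1−qᵢ) over the active causes.
Sum P(fraud alert|·) weighted by the priors over the 4 (genuine card theft, cardholder travelling abroad) configurations:
  P(fraud alert) = 0.01×0.74×0.9 + 0.5743×0.74×0.1 + 0.9208×0.26×0.9 + 0.965944×0.26×0.1
        = 0.006660 + 0.042498 + 0.215467 + 0.025115 = 0.289740
Configurations with cardholder travelling abroad contribute 0.067613, so
  P(cardholder travelling abroad | fraud alert) = 0.067613 / 0.289740 ≈ 0.2334

Now condition on the additional information:
Enumerate both values of cardholder travelling abroad and weight by the priors:
  P(fraud alert | genuine card theft) = 0.9208×0.9 + 0.965944×0.1
        = 0.828720 + 0.096594 = 0.925314
Configurations with cardholder travelling abroad contribute 0.096594, so
  P(cardholder travelling abroad | fraud alert, genuine card theft) = 0.096594 / 0.925314 ≈ 0.1044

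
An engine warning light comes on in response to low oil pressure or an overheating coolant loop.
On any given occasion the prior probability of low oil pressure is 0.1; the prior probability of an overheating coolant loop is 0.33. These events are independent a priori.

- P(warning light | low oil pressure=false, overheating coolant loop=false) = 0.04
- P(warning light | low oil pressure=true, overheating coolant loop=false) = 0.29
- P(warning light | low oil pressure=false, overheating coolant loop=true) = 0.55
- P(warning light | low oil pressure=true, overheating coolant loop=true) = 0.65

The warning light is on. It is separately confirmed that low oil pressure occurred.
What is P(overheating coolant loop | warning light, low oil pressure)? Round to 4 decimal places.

P(overheating coolant loop | warning light, low oil pressure) ≈ 0.5247

For the numerator, keep only overheating coolant loop=true terms: 0.65·0.33 = 0.214500
The normalizing constant is 0.29·0.67 + 0.65·0.33 = 0.408800
P(overheating coolant loop | warning light, low oil pressure) = 0.214500/0.408800 ≈ 0.5247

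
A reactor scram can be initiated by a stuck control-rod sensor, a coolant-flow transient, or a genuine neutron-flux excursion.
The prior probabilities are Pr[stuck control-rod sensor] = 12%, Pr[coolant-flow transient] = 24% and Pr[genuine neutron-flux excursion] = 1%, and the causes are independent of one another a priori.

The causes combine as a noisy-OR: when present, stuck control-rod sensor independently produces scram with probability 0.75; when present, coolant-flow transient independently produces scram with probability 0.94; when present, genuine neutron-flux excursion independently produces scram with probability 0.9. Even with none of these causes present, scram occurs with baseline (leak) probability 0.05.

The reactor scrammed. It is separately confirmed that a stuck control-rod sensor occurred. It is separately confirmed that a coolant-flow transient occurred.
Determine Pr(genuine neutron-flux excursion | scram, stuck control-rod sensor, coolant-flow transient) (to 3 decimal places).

Under noisy-OR, P(scram | causes) = 1 − (1−0.05)·∏(1−qᵢ) over the active causes.
P(scram | stuck control-rod sensor, coolant-flow transient) = 0.98575*0.99 + 0.998575*0.01 = 0.975893 + 0.009986 = 0.985879
The genuine neutron-flux excursion-present share is 0.998575*0.01 = 0.009986.
P(genuine neutron-flux excursion | scram, stuck control-rod sensor, coolant-flow transient) = 0.009986 / 0.985879 ≈ 0.010

Pr(genuine neutron-flux excursion | scram, stuck control-rod sensor, coolant-flow transient) ≈ 0.010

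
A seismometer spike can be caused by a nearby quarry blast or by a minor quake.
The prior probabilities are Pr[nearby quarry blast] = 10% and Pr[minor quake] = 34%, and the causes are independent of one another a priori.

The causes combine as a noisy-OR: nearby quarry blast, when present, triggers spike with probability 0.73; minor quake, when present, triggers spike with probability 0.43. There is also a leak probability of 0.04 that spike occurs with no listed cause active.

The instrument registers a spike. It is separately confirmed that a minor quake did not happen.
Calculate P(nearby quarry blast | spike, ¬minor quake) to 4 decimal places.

P(nearby quarry blast | spike, ¬minor quake) ≈ 0.6730

Under noisy-OR, P(spike | causes) = 1 − (1−0.04)·∏(1−qᵢ) over the active causes.
Numerator (weight on configurations with nearby quarry blast): 0.7408·0.1 = 0.074080
The normalizing constant is 0.04·0.9 + 0.7408·0.1 = 0.110080
P(nearby quarry blast | spike, ¬minor quake) = 0.074080/0.110080 ≈ 0.6730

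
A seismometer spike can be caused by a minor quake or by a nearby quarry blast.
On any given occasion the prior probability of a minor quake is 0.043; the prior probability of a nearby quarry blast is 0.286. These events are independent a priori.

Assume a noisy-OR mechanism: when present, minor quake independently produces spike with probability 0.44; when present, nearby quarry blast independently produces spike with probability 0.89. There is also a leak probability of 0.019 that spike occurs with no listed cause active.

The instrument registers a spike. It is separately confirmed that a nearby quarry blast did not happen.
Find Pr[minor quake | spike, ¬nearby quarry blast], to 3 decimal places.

Pr[minor quake | spike, ¬nearby quarry blast] ≈ 0.516

Under noisy-OR, P(spike | causes) = 1 − (1−0.019)·∏(1−qᵢ) over the active causes.
Numerator (weight on configurations with minor quake): 0.45064×0.043 = 0.019378
Denominator P(spike | ¬nearby quarry blast): 0.019×0.957 + 0.45064×0.043 = 0.037561
Posterior = 0.019378 / 0.037561 ≈ 0.516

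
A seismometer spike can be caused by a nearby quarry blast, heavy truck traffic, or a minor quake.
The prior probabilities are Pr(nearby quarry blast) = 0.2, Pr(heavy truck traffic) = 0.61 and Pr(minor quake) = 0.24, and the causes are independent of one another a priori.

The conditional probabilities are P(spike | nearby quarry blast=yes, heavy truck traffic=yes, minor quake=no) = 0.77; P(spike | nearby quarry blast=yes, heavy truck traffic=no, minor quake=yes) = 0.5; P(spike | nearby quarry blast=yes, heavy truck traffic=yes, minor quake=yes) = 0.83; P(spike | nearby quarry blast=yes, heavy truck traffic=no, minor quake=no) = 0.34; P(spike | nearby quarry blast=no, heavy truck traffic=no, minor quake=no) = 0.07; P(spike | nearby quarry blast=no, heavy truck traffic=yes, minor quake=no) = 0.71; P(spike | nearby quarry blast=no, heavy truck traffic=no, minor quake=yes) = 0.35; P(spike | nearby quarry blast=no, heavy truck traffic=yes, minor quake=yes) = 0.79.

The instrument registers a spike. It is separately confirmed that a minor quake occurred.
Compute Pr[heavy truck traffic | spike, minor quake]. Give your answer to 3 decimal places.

Sum P(spike|·) weighted by the priors over the 4 (nearby quarry blast, heavy truck traffic) configurations:
  P(spike | minor quake) = 0.35*0.8*0.39 + 0.79*0.8*0.61 + 0.5*0.2*0.39 + 0.83*0.2*0.61
        = 0.109200 + 0.385520 + 0.039000 + 0.101260 = 0.634980
The terms with heavy truck traffic present sum to 0.486780, so
  P(heavy truck traffic | spike, minor quake) = 0.486780 / 0.634980 ≈ 0.767

Pr[heavy truck traffic | spike, minor quake] ≈ 0.767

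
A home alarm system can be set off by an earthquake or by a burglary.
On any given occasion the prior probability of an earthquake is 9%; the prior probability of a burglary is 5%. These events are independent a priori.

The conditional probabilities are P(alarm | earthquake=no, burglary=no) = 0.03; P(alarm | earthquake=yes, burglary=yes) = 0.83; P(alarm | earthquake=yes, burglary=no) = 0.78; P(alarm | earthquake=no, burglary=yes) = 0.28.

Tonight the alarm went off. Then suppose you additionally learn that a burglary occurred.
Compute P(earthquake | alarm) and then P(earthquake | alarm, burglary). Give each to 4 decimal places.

P(earthquake | alarm) ≈ 0.6455; P(earthquake | alarm, burglary) ≈ 0.2267

Enumerate the 4 (earthquake, burglary) configurations and weight by the priors:
  P(alarm) = 0.03·0.91·0.95 + 0.28·0.91·0.05 + 0.78·0.09·0.95 + 0.83·0.09·0.05
        = 0.025935 + 0.012740 + 0.066690 + 0.003735 = 0.109100
The terms with earthquake present sum to 0.070425, so
  P(earthquake | alarm) = 0.070425 / 0.109100 ≈ 0.6455

Now also conditioning on burglary=true:
Numerator (weight on configurations with earthquake): 0.83*0.09 = 0.074700
Normalizer over all consistent configurations: 0.28*0.91 + 0.83*0.09 = 0.329500
P(earthquake | alarm, burglary) = 0.074700/0.329500 ≈ 0.2267
This is intercausal reasoning (explaining away): once burglary accounts for the alarm, earthquake becomes less likely.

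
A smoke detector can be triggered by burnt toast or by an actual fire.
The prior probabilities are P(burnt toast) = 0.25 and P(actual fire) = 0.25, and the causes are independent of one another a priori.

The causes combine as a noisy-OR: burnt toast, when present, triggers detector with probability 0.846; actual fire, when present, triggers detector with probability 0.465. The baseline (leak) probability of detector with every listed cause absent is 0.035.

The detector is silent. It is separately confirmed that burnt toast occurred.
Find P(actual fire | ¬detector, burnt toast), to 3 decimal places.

Under noisy-OR, P(detector | causes) = 1 − (1−0.035)·∏(1−qᵢ) over the active causes.
P(¬detector | burnt toast) = 0.14861·0.75 + 0.079506·0.25 = 0.111457 + 0.019876 = 0.131333
The actual fire-present share is 0.079506·0.25 = 0.019876.
So P(actual fire | ¬detector, burnt toast) = 0.019876/0.131333 ≈ 0.151.

P(actual fire | ¬detector, burnt toast) ≈ 0.151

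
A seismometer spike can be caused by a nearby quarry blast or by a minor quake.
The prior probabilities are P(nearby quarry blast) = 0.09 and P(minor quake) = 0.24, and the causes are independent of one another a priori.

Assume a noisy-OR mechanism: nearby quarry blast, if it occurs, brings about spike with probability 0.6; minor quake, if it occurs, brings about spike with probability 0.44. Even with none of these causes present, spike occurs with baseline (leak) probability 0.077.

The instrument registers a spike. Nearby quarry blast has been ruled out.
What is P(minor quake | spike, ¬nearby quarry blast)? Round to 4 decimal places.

P(minor quake | spike, ¬nearby quarry blast) ≈ 0.6646

Under noisy-OR, P(spike | causes) = 1 − (1−0.077)·∏(1−qᵢ) over the active causes.
By total probability over both values of minor quake:
  P(spike | ¬nearby quarry blast) = 0.077*0.76 + 0.48312*0.24
        = 0.058520 + 0.115949 = 0.174469
Keeping only the minor quake-present terms gives 0.115949, so
  P(minor quake | spike, ¬nearby quarry blast) = 0.115949 / 0.174469 ≈ 0.6646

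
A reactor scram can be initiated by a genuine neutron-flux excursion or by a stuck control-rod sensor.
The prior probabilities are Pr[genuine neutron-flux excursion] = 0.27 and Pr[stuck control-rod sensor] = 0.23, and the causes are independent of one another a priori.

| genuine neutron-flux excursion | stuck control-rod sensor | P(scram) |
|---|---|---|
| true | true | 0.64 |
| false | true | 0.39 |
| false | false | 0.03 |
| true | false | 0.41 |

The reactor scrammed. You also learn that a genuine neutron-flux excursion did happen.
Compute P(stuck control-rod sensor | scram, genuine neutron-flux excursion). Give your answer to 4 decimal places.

P(scram | genuine neutron-flux excursion) = 0.41×0.77 + 0.64×0.23 = 0.315700 + 0.147200 = 0.462900
Of this, 0.147200 comes from 0.64×0.23 (the stuck control-rod sensor=true cases).
So P(stuck control-rod sensor | scram, genuine neutron-flux excursion) = 0.147200/0.462900 ≈ 0.3180.

P(stuck control-rod sensor | scram, genuine neutron-flux excursion) ≈ 0.3180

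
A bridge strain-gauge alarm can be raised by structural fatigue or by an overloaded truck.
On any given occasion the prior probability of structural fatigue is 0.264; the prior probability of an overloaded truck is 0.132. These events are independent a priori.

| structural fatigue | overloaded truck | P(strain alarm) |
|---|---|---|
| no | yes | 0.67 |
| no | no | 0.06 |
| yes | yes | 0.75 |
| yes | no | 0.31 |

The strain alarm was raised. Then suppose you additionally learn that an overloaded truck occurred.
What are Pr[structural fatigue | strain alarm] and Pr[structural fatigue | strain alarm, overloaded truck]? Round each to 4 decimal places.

Weight on structural fatigue=true, given the evidence: 0.071037 + 0.026136 = 0.097173
Normalizer over all consistent configurations: 0.06·0.736·0.868 + 0.67·0.736·0.132 + 0.31·0.264·0.868 + 0.75·0.264·0.132 = 0.200596
P(structural fatigue | strain alarm) = 0.097173/0.200596 ≈ 0.4844

Now condition on the additional information:
P(strain alarm | overloaded truck) = 0.67×0.736 + 0.75×0.264 = 0.493120 + 0.198000 = 0.691120
Of this, 0.198000 comes from 0.75×0.264 (the structural fatigue=true cases).
So P(structural fatigue | strain alarm, overloaded truck) = 0.198000/0.691120 ≈ 0.2865.

Pr[structural fatigue | strain alarm] ≈ 0.4844; Pr[structural fatigue | strain alarm, overloaded truck] ≈ 0.2865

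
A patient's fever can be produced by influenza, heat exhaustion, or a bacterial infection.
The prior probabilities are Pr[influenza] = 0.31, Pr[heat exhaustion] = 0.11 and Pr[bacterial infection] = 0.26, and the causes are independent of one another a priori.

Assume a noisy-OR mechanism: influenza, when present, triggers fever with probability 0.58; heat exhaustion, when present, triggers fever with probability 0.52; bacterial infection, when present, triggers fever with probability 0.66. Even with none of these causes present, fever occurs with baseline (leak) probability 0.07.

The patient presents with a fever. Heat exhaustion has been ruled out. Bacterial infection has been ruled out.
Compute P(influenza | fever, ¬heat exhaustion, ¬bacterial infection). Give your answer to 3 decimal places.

Under noisy-OR, P(fever | causes) = 1 − (1−0.07)·∏(1−qᵢ) over the active causes.
P(fever | ¬heat exhaustion, ¬bacterial infection) = 0.07*0.69 + 0.6094*0.31 = 0.048300 + 0.188914 = 0.237214
The influenza-present share is 0.6094*0.31 = 0.188914.
P(influenza | fever, ¬heat exhaustion, ¬bacterial infection) = 0.188914 / 0.237214 ≈ 0.796

P(influenza | fever, ¬heat exhaustion, ¬bacterial infection) ≈ 0.796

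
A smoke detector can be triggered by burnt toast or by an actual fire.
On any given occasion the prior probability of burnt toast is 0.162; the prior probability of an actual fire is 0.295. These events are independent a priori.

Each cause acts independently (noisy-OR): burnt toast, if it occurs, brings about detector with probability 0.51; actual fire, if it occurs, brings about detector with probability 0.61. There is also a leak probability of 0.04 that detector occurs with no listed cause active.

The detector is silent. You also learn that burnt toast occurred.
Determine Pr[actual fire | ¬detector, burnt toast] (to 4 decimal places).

Pr[actual fire | ¬detector, burnt toast] ≈ 0.1403

Under noisy-OR, P(detector | causes) = 1 − (1−0.04)·∏(1−qᵢ) over the active causes.
By total probability over both values of actual fire:
  P(¬detector | burnt toast) = 0.4704·0.705 + 0.183456·0.295
        = 0.331632 + 0.054120 = 0.385752
Configurations with actual fire contribute 0.054120, so
  P(actual fire | ¬detector, burnt toast) = 0.054120 / 0.385752 ≈ 0.1403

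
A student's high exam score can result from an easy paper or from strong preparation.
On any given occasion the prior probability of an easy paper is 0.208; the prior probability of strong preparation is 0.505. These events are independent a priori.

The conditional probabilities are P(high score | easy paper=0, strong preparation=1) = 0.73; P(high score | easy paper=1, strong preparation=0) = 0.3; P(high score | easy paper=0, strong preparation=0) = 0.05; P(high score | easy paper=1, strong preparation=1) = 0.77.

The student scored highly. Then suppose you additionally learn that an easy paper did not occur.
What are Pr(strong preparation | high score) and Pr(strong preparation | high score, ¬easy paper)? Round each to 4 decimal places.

Pr(strong preparation | high score) ≈ 0.8807; Pr(strong preparation | high score, ¬easy paper) ≈ 0.9371

Weight on strong preparation=true, given the evidence: 0.291971 + 0.080881 = 0.372852
Denominator P(high score): 0.05·0.792·0.495 + 0.73·0.792·0.505 + 0.3·0.208·0.495 + 0.77·0.208·0.505 = 0.423342
P(strong preparation | high score) = 0.372852/0.423342 ≈ 0.8807

Now condition on the additional information:
By total probability over both values of strong preparation:
  P(high score | ¬easy paper) = 0.05×0.495 + 0.73×0.505
        = 0.024750 + 0.368650 = 0.393400
Configurations with strong preparation contribute 0.368650, so
  P(strong preparation | high score, ¬easy paper) = 0.368650 / 0.393400 ≈ 0.9371
With easy paper excluded, strong preparation must carry more of the explanatory weight for the high score.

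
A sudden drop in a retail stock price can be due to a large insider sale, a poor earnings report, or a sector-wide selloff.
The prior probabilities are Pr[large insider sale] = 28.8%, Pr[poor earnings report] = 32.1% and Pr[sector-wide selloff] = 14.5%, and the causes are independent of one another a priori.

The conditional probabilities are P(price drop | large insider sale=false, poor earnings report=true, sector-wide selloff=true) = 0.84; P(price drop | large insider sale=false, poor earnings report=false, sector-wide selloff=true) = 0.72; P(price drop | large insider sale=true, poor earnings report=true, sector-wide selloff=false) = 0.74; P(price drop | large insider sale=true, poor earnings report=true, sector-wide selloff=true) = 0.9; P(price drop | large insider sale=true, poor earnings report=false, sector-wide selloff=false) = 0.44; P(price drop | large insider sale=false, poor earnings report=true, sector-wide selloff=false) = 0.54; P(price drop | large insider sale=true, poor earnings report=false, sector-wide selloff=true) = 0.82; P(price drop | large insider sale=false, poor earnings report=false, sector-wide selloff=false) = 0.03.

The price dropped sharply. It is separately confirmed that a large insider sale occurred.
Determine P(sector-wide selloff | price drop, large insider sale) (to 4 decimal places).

Enumerate the 4 (poor earnings report, sector-wide selloff) configurations and weight by the priors:
  P(price drop | large insider sale) = 0.44×0.679×0.855 + 0.82×0.679×0.145 + 0.74×0.321×0.855 + 0.9×0.321×0.145
        = 0.255440 + 0.080733 + 0.203097 + 0.041890 = 0.581160
Configurations with sector-wide selloff contribute 0.122623, so
  P(sector-wide selloff | price drop, large insider sale) = 0.122623 / 0.581160 ≈ 0.2110

P(sector-wide selloff | price drop, large insider sale) ≈ 0.2110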